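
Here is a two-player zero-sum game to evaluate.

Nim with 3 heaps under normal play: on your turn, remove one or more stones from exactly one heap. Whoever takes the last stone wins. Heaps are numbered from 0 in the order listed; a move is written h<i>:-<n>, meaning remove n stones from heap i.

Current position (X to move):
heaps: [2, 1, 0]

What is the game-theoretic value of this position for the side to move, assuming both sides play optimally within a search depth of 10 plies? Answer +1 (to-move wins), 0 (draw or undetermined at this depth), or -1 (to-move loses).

value((2,1,0), X) = +1

ply 1, X at (2,1,0) | h0:-1=+1→(1,1,0)*; h0:-2=-1→(0,1,0); h1:-1=-1→(2,0,0)
ply 2, O at (1,1,0) | h0:-1=-1→(0,1,0)*; h1:-1=-1→(1,0,0)
ply 3, X at (0,1,0) | h1:-1=+1→(0,0,0)*
ply 4: (0,0,0) is terminal -1 (O); from (2,1,0) depth 10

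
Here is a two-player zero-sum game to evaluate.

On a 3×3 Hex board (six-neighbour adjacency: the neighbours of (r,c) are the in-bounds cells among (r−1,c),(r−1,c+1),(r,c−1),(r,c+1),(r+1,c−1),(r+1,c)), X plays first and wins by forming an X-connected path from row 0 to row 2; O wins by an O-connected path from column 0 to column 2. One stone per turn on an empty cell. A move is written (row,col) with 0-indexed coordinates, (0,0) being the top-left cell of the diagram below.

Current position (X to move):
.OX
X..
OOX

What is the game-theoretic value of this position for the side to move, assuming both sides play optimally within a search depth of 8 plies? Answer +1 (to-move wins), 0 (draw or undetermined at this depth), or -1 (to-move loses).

value(.OX/X../OOX, X) = +1

ply 1, X at .OX/X../OOX | (0,0)=-1→XOX/X../OOX; (1,1)=-1→.OX/XX./OOX; (1,2)=+1→.OX/X.X/OOX*
ply 2: .OX/X.X/OOX is terminal -1 (O); from .OX/X../OOX depth 8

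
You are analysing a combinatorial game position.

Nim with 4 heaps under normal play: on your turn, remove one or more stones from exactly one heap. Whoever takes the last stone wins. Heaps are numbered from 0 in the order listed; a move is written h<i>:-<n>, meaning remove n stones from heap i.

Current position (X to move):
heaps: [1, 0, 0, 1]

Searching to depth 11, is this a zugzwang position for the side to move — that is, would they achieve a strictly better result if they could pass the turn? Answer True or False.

zugzwang((1,0,0,1), X) = True

[(1,0,0,1)] X move#1: h0:-1:-1/(0,0,0,1)*, h3:-1:-1/(1,0,0,0)
[(0,0,0,1)] O move#2: h3:-1:+1/(0,0,0,0)*
[(0,0,0,0)] end (terminal -1, X#3); searched (1,0,0,1) to 11
suppose X passes — search the same position with O to move:
pass> [(1,0,0,1)] O move#1: h0:-1:-1/(0,0,0,1)*, h3:-1:-1/(1,0,0,0)
pass> [(0,0,0,1)] X move#2: h3:-1:+1/(0,0,0,0)*
pass> [(0,0,0,0)] end (terminal -1, O#3); searched (1,0,0,1) to 11
for X: play -1, pass +1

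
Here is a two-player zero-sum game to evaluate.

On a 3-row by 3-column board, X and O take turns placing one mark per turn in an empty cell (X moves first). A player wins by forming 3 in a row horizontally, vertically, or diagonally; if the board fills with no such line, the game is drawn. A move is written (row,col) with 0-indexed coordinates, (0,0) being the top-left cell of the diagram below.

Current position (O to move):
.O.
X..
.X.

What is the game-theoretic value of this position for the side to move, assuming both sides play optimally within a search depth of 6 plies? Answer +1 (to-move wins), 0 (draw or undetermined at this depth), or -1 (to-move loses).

[.O./X../.X.] O move#1: (0,0):-1/OO./X../.X., (0,2):-1/.OO/X../.X., (1,1):-1/.O./XO./.X., (1,2):-1/.O./X.O/.X., (2,0):+0/.O./X../OX.*, (2,2):+0/.O./X../.XO
[.O./X../OX.] X move#2: (0,0):+0/XO./X../OX.*, (0,2):+0/.OX/X../OX., (1,1):+0/.O./XX./OX., (1,2):+0/.O./X.X/OX., (2,2):-1/.O./X../OXX
[XO./X../OX.] O move#3: (0,2):-1/XOO/X../OX., (1,1):+0/XO./XO./OX.*, (1,2):+0/XO./X.O/OX., (2,2):+0/XO./X../OXO
[XO./XO./OX.] X move#4: (0,2):+0/XOX/XO./OX.*, (1,2):-1/XO./XOX/OX., (2,2):-1/XO./XO./OXX
[XOX/XO./OX.] O move#5: (1,2):+0/XOX/XOO/OX.*, (2,2):+0/XOX/XO./OXO
[XOX/XOO/OX.] X move#6: (2,2):+0/XOX/XOO/OXX*
[XOX/XOO/OXX] end (terminal +0, O#7); searched .O./X../.X. to 6

value(.O./X../.X., O) = 0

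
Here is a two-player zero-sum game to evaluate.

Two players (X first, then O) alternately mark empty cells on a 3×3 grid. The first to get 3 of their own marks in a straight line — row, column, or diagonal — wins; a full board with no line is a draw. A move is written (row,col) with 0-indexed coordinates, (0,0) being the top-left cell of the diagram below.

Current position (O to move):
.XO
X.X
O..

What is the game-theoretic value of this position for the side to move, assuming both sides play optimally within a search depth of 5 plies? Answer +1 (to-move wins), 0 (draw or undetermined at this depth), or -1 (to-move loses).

value(.XO/X.X/O.., O) = +1

[.XO/X.X/O..] O move#1: (0,0):-1/OXO/X.X/O.., (1,1):+1/.XO/XOX/O..*, (2,1):-1/.XO/X.X/OO., (2,2):-1/.XO/X.X/O.O
[.XO/XOX/O..] end (terminal -1, X#2); searched .XO/X.X/O.. to 5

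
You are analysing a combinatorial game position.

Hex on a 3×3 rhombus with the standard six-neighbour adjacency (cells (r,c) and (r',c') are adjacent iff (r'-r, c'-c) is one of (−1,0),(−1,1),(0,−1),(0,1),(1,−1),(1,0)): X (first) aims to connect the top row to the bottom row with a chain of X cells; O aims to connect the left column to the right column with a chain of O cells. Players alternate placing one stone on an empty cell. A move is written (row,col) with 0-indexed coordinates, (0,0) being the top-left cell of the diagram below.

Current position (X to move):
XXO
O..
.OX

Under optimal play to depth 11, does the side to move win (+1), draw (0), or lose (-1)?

value(XXO/O../.OX, X) = +1

[XXO/O../.OX] X move#1: (1,1):+1/XXO/OX./.OX*, (1,2):-1/XXO/O.X/.OX, (2,0):-1/XXO/O../XOX
[XXO/OX./.OX] O move#2: (1,2):-1/XXO/OXO/.OX*, (2,0):-1/XXO/OX./OOX
[XXO/OXO/.OX] X move#3: (2,0):+1/XXO/OXO/XOX*
[XXO/OXO/XOX] end (terminal -1, O#4); searched XXO/O../.OX to 11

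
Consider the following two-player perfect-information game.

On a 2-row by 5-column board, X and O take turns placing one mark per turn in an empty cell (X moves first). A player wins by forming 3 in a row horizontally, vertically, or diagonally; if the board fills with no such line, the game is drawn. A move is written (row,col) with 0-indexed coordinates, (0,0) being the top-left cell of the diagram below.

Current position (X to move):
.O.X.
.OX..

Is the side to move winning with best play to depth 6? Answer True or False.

p1 X@[.O.X./.OX..]: (0,0)[XO.X./.OX..]+0* (0,2)[.OXX./.OX..]+0 (0,4)[.O.XX/.OX..]+0 (1,0)[.O.X./XOX..]+0 (1,3)[.O.X./.OXX.]+0 (1,4)[.O.X./.OX.X]+0
p2 O@[XO.X./.OX..]: (0,2)[XOOX./.OX..]+0* (0,4)[XO.XO/.OX..]+0 (1,0)[XO.X./OOX..]+0 (1,3)[XO.X./.OXO.]+0 (1,4)[XO.X./.OX.O]+0
p3 X@[XOOX./.OX..]: (0,4)[XOOXX/.OX..]+0* (1,0)[XOOX./XOX..]+0 (1,3)[XOOX./.OXX.]+0 (1,4)[XOOX./.OX.X]+0
p4 O@[XOOXX/.OX..]: (1,0)[XOOXX/OOX..]+0* (1,3)[XOOXX/.OXO.]+0 (1,4)[XOOXX/.OX.O]+0
p5 X@[XOOXX/OOX..]: (1,3)[XOOXX/OOXX.]+0* (1,4)[XOOXX/OOX.X]+0
p6 O@[XOOXX/OOXX.]: (1,4)[XOOXX/OOXXO]+0*
p7 X@[XOOXX/OOXXO] terminal +0; root [.O.X./.OX..] d6

X winning at [.O.X./.OX..]: False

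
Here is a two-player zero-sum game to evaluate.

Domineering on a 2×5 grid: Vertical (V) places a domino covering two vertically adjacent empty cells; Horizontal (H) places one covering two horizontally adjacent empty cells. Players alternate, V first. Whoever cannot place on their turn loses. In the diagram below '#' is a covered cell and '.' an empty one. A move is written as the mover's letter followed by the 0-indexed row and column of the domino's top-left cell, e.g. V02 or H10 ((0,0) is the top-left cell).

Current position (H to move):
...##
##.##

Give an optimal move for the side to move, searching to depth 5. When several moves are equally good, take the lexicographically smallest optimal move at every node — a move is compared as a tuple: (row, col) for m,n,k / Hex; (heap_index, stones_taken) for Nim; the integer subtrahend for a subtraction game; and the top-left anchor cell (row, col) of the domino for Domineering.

ply 1, H at ...##/##.## | H00=-1→##.##/##.##; H01=+1→.####/##.##*
ply 2: .####/##.## is terminal -1 (V); from ...##/##.## depth 5

H's best at [...##/##.##]: H01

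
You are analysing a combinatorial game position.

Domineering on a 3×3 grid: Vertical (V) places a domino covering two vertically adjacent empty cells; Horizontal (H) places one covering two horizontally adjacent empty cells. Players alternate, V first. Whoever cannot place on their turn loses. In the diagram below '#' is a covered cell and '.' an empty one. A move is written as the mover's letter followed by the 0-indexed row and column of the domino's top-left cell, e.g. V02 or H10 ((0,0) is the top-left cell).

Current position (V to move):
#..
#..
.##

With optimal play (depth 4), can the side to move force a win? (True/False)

V winning at [#../#../.##]: True

p1 V@[#../#../.##]: V01[##./##./.##]+1* V02[#.#/#.#/.##]+1
p2 H@[##./##./.##] terminal -1; root [#../#../.##] d4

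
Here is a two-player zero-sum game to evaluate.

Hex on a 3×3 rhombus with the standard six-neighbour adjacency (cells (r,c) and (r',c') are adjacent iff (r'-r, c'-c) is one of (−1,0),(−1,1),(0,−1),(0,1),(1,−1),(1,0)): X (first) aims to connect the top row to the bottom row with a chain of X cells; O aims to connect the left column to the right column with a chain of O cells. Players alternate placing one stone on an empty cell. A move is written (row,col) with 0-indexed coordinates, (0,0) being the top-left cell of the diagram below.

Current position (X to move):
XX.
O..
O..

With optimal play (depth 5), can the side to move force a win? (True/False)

X winning at [XX./O../O..]: True

[XX./O../O..] X move#1: (0,2):-1/XXX/O../O.., (1,1):-1/XX./OX./O.., (1,2):+1/XX./O.X/O..*, (2,1):-1/XX./O../OX., (2,2):-1/XX./O../O.X
[XX./O.X/O..] O move#2: (0,2):-1/XXO/O.X/O..*, (1,1):-1/XX./OOX/O.., (2,1):-1/XX./O.X/OO., (2,2):-1/XX./O.X/O.O
[XXO/O.X/O..] X move#3: (1,1):+1/XXO/OXX/O..*, (2,1):-1/XXO/O.X/OX., (2,2):-1/XXO/O.X/O.X
[XXO/OXX/O..] O move#4: (2,1):-1/XXO/OXX/OO.*, (2,2):-1/XXO/OXX/O.O
[XXO/OXX/OO.] X move#5: (2,2):+1/XXO/OXX/OOX*
[XXO/OXX/OOX] end (terminal -1, O#6); searched XX./O../O.. to 5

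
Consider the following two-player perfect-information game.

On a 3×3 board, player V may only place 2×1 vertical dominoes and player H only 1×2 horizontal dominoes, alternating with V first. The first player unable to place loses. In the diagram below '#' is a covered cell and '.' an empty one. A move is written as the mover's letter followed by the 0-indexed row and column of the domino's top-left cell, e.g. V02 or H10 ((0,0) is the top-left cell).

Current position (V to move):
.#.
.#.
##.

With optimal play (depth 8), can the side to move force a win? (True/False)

[.#./.#./##.] V move#1: V00:+1/##./##./##.*, V02:+1/.##/.##/##., V12:+1/.#./.##/###
[##./##./##.] end (terminal -1, H#2); searched .#./.#./##. to 8

V winning at [.#./.#./##.]: True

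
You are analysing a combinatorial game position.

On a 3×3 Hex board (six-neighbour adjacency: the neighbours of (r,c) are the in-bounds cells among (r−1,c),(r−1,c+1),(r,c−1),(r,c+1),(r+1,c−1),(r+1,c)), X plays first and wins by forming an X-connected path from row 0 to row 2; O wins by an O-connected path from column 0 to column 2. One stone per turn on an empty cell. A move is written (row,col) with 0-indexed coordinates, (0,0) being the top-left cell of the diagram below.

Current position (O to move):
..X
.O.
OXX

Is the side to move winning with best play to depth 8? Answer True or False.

O winning at [..X/.O./OXX]: True

ply 1, O at ..X/.O./OXX | (0,0)=-1→O.X/.O./OXX; (0,1)=-1→.OX/.O./OXX; (1,0)=-1→..X/OO./OXX; (1,2)=+1→..X/.OO/OXX*
ply 2: ..X/.OO/OXX is terminal -1 (X); from ..X/.O./OXX depth 8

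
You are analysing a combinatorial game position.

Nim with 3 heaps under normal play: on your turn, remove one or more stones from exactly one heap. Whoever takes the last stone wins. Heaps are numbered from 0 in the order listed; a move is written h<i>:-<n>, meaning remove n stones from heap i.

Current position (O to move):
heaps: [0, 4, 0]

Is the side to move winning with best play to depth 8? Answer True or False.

O winning at [(0,4,0)]: True

ply 1, O at (0,4,0) | h1:-1=-1→(0,3,0); h1:-2=-1→(0,2,0); h1:-3=-1→(0,1,0); h1:-4=+1→(0,0,0)*
ply 2: (0,0,0) is terminal -1 (X); from (0,4,0) depth 8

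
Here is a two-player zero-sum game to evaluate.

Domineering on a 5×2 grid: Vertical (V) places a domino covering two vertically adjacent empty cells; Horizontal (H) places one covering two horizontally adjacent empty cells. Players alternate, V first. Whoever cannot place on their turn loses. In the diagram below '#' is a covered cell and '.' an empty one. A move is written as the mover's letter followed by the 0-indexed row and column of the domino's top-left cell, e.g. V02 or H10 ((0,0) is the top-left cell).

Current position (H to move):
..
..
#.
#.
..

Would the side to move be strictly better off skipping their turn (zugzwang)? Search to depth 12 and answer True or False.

p1 H@[../../#./#./..]: H00[##/../#./#./..]+1* H10[../##/#./#./..]+1 H40[../../#./#./##]-1
p2 V@[##/../#./#./..]: V11[##/.#/##/#./..]-1* V21[##/../##/##/..]-1 V31[##/../#./##/.#]-1
p3 H@[##/.#/##/#./..]: H40[##/.#/##/#./##]+1*
p4 V@[##/.#/##/#./##] terminal -1; root [../../#./#./..] d12
suppose H passes — search the same position with V to move:
pass> p1 V@[../../#./#./..]: V00[#./#./#./#./..]+1* V01[.#/.#/#./#./..]+1 V11[../.#/##/#./..]+1 V21[../../##/##/..]-1 V31[../../#./##/.#]-1
pass> p2 H@[#./#./#./#./..]: H40[#./#./#./#./##]-1*
pass> p3 V@[#./#./#./#./##]: V01[##/##/#./#./##]+1* V11[#./##/##/#./##]+1 V21[#./#./##/##/##]+1
pass> p4 H@[##/##/#./#./##] terminal -1; root [../../#./#./..] d12
for H: play +1, pass -1

zugzwang(../../#./#./.., H) = False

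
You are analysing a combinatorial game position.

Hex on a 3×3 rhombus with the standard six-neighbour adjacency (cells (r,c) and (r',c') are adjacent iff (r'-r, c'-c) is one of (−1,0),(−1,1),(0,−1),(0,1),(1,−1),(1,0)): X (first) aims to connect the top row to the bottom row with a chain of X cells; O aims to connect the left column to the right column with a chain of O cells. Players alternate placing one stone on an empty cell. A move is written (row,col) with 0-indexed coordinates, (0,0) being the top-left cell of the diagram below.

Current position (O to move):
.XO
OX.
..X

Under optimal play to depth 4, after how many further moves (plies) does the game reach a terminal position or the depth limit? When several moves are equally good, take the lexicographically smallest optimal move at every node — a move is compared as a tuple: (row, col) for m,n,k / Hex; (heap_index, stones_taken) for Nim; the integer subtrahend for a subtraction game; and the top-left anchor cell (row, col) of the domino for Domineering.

PV length from [.XO/OX./..X]: 2 plies

p1 O@[.XO/OX./..X]: (0,0)[OXO/OX./..X]-1* (1,2)[.XO/OXO/..X]-1 (2,0)[.XO/OX./O.X]-1 (2,1)[.XO/OX./.OX]-1
p2 X@[OXO/OX./..X]: (1,2)[OXO/OXX/..X]+1* (2,0)[OXO/OX./X.X]+1 (2,1)[OXO/OX./.XX]+1
p3 O@[OXO/OXX/..X] terminal -1; root [.XO/OX./..X] d4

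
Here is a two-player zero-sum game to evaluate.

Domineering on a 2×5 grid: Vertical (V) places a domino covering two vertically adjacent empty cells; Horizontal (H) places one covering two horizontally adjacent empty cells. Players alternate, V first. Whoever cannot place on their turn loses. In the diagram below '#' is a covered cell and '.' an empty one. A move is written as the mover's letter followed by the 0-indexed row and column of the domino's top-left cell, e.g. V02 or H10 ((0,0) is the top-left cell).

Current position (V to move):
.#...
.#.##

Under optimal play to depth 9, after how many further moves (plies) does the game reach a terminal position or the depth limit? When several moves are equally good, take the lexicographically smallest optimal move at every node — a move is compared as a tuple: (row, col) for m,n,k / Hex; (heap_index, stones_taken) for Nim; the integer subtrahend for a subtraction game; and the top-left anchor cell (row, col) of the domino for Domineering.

ply 1, V at .#.../.#.## | V00=-1→##.../##.##; V02=+1→.##../.####*
ply 2, H at .##../.#### | H03=-1→.####/.####*
ply 3, V at .####/.#### | V00=+1→#####/#####*
ply 4: #####/##### is terminal -1 (H); from .#.../.#.## depth 9

PV length from [.#.../.#.##]: 3 plies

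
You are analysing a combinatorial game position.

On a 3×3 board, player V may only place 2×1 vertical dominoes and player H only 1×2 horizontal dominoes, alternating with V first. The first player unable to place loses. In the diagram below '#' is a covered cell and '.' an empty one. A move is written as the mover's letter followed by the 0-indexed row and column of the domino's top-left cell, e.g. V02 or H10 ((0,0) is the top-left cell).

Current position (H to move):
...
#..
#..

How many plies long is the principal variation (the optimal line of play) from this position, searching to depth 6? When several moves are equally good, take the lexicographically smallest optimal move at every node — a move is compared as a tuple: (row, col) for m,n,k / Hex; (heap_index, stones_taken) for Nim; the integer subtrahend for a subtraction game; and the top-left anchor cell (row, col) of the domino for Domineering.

PV length from [.../#../#..]: 1 ply

[.../#../#..] H move#1: H00:-1/##./#../#.., H01:-1/.##/#../#.., H11:+1/.../###/#..*, H21:-1/.../#../###
[.../###/#..] end (terminal -1, V#2); searched .../#../#.. to 6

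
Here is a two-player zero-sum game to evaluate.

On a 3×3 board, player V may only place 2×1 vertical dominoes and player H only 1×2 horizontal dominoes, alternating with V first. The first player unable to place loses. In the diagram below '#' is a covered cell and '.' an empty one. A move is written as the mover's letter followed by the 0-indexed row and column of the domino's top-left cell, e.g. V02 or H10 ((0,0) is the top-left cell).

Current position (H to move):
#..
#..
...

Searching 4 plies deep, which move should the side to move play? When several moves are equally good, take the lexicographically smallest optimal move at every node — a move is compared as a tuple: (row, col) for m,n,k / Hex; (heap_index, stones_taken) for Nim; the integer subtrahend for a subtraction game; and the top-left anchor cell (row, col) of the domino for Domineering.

[#../#../...] H move#1: H01:-1/###/#../..., H11:+1/#../###/...*, H20:-1/#../#../##., H21:-1/#../#../.##
[#../###/...] end (terminal -1, V#2); searched #../#../... to 4

H's best at [#../#../...]: H11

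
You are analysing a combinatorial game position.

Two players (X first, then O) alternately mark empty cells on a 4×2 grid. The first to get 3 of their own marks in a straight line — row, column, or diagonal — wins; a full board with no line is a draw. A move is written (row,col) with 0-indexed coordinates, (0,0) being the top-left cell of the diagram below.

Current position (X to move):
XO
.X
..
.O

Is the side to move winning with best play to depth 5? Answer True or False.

X winning at [XO/.X/../.O]: False

[XO/.X/../.O] X move#1: (1,0):+0/XO/XX/../.O*, (2,0):+0/XO/.X/X./.O, (2,1):+0/XO/.X/.X/.O, (3,0):+0/XO/.X/../XO
[XO/XX/../.O] O move#2: (2,0):+0/XO/XX/O./.O*, (2,1):-1/XO/XX/.O/.O, (3,0):-1/XO/XX/../OO
[XO/XX/O./.O] X move#3: (2,1):+0/XO/XX/OX/.O*, (3,0):+0/XO/XX/O./XO
[XO/XX/OX/.O] O move#4: (3,0):+0/XO/XX/OX/OO*
[XO/XX/OX/OO] end (terminal +0, X#5); searched XO/.X/../.O to 5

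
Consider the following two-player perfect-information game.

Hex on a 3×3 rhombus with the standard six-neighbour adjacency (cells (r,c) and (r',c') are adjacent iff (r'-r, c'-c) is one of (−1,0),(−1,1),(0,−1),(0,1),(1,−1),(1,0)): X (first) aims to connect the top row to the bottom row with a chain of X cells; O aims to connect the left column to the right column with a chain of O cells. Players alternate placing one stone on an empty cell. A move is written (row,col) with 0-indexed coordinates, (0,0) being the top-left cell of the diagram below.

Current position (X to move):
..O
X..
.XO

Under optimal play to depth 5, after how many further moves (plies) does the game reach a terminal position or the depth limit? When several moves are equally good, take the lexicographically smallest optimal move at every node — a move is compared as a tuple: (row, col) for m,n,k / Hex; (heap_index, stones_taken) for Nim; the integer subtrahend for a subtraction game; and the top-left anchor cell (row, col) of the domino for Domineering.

PV length from [..O/X../.XO]: 3 plies

[..O/X../.XO] X move#1: (0,0):+1/X.O/X../.XO*, (0,1):+1/.XO/X../.XO, (1,1):+1/..O/XX./.XO, (1,2):+1/..O/X.X/.XO, (2,0):+1/..O/X../XXO
[X.O/X../.XO] O move#2: (0,1):-1/XOO/X../.XO*, (1,1):-1/X.O/XO./.XO, (1,2):-1/X.O/X.O/.XO, (2,0):-1/X.O/X../OXO
[XOO/X../.XO] X move#3: (1,1):+1/XOO/XX./.XO*, (1,2):+1/XOO/X.X/.XO, (2,0):+1/XOO/X../XXO
[XOO/XX./.XO] end (terminal -1, O#4); searched ..O/X../.XO to 5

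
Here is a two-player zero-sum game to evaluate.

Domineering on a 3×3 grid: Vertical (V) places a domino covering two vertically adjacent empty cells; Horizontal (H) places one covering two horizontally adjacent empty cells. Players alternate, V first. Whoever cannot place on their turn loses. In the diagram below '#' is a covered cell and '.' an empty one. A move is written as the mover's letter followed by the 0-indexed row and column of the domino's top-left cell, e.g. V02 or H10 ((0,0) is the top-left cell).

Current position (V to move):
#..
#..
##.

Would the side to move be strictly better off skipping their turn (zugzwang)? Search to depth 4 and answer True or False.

p1 V@[#../#../##.]: V01[##./##./##.]+1* V02[#.#/#.#/##.]+1 V12[#../#.#/###]-1
p2 H@[##./##./##.] terminal -1; root [#../#../##.] d4
if V skipped the turn, H would face:
~ p1 H@[#../#../##.]: H01[###/#../##.]-1 H11[#../###/##.]+1*
~ p2 V@[#../###/##.] terminal -1; root [#../#../##.] d4
compare (V): move=+1 vs pass=-1

zugzwang(#../#../##., V) = False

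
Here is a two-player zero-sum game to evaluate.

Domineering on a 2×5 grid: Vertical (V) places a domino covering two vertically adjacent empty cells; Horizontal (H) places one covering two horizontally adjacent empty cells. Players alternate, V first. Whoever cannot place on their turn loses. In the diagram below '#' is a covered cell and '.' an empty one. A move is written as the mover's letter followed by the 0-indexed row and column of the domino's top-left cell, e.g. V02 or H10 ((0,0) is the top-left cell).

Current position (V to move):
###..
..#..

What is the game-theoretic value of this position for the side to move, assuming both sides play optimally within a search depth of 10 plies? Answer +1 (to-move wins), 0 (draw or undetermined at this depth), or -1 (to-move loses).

value(###../..#.., V) = +1

ply 1, V at ###../..#.. | V03=+1→####./..##.*; V04=+1→###.#/..#.#
ply 2, H at ####./..##. | H10=-1→####./####.*
ply 3, V at ####./####. | V04=+1→#####/#####*
ply 4: #####/##### is terminal -1 (H); from ###../..#.. depth 10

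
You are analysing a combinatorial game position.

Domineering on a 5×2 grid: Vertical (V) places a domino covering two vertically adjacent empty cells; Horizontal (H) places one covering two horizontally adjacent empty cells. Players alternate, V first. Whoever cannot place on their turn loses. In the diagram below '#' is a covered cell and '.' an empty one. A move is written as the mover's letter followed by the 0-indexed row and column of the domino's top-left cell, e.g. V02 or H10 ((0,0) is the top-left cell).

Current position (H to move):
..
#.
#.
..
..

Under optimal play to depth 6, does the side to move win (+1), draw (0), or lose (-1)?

value(../#./#./../.., H) = +1

p1 H@[../#./#./../..]: H00[##/#./#./../..]-1 H30[../#./#./##/..]+1* H40[../#./#./../##]+1
p2 V@[../#./#./##/..]: V01[.#/##/#./##/..]-1* V11[../##/##/##/..]-1
p3 H@[.#/##/#./##/..]: H40[.#/##/#./##/##]+1*
p4 V@[.#/##/#./##/##] terminal -1; root [../#./#./../..] d6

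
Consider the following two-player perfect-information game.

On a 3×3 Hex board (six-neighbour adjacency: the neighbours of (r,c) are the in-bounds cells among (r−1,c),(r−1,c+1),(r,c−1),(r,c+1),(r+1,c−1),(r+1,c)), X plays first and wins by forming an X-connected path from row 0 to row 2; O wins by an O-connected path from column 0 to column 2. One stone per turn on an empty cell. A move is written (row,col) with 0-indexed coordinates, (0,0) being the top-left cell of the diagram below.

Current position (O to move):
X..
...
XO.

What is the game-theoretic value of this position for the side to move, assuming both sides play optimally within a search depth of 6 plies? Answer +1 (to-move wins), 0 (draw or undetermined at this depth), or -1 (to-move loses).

p1 O@[X../.../XO.]: (0,1)[XO./.../XO.]-1* (0,2)[X.O/.../XO.]-1 (1,0)[X../O../XO.]-1 (1,1)[X../.O./XO.]-1 (1,2)[X../..O/XO.]-1 (2,2)[X../.../XOO]-1
p2 X@[XO./.../XO.]: (0,2)[XOX/.../XO.]+1* (1,0)[XO./X../XO.]+1 (1,1)[XO./.X./XO.]+1 (1,2)[XO./..X/XO.]+1 (2,2)[XO./.../XOX]+1
p3 O@[XOX/.../XO.]: (1,0)[XOX/O../XO.]-1* (1,1)[XOX/.O./XO.]-1 (1,2)[XOX/..O/XO.]-1 (2,2)[XOX/.../XOO]-1
p4 X@[XOX/O../XO.]: (1,1)[XOX/OX./XO.]+1* (1,2)[XOX/O.X/XO.]+1 (2,2)[XOX/O../XOX]+1
p5 O@[XOX/OX./XO.] terminal -1; root [X../.../XO.] d6

value(X../.../XO., O) = -1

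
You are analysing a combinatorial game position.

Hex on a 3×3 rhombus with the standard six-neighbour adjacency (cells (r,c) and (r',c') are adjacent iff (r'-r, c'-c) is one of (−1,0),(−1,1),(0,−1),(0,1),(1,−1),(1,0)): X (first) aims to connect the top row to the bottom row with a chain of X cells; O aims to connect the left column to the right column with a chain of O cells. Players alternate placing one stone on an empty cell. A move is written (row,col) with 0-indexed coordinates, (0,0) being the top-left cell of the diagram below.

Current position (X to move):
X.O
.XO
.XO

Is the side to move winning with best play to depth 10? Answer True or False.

X winning at [X.O/.XO/.XO]: True

[X.O/.XO/.XO] X move#1: (0,1):+1/XXO/.XO/.XO*, (1,0):+1/X.O/XXO/.XO, (2,0):+1/X.O/.XO/XXO
[XXO/.XO/.XO] end (terminal -1, O#2); searched X.O/.XO/.XO to 10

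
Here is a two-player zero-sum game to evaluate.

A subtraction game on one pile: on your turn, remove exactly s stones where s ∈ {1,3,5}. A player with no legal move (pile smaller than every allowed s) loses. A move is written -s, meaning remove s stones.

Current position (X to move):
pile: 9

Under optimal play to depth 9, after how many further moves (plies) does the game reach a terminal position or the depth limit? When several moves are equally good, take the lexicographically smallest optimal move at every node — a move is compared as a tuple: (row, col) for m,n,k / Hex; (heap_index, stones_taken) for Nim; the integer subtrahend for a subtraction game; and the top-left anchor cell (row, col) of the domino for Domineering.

[9] X move#1: -1:+1/8*, -3:+1/6, -5:+1/4
[8] O move#2: -1:-1/7*, -3:-1/5, -5:-1/3
[7] X move#3: -1:+1/6*, -3:+1/4, -5:+1/2
[6] O move#4: -1:-1/5*, -3:-1/3, -5:-1/1
[5] X move#5: -1:+1/4*, -3:+1/2, -5:+1/0
[4] O move#6: -1:-1/3*, -3:-1/1
[3] X move#7: -1:+1/2*, -3:+1/0
[2] O move#8: -1:-1/1*
[1] X move#9: -1:+1/0*
[0] end (terminal -1, O#10); searched 9 to 9

PV length from [9]: 9 plies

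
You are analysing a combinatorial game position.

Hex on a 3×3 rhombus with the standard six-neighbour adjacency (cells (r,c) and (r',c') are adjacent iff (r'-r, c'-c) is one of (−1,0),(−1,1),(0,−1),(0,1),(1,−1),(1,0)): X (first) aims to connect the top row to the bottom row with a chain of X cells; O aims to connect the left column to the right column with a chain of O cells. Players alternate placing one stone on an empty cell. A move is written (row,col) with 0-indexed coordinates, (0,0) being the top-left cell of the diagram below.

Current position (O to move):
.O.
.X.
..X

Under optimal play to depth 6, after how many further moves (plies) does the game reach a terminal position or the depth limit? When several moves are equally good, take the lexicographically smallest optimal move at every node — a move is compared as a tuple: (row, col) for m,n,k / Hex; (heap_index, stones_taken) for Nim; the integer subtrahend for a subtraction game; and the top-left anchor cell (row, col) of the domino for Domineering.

PV length from [.O./.X./..X]: 3 plies

p1 O@[.O./.X./..X]: (0,0)[OO./.X./..X]-1 (0,2)[.OO/.X./..X]+1* (1,0)[.O./OX./..X]-1 (1,2)[.O./.XO/..X]-1 (2,0)[.O./.X./O.X]-1 (2,1)[.O./.X./.OX]-1
p2 X@[.OO/.X./..X]: (0,0)[XOO/.X./..X]-1* (1,0)[.OO/XX./..X]-1 (1,2)[.OO/.XX/..X]-1 (2,0)[.OO/.X./X.X]-1 (2,1)[.OO/.X./.XX]-1
p3 O@[XOO/.X./..X]: (1,0)[XOO/OX./..X]+1* (1,2)[XOO/.XO/..X]-1 (2,0)[XOO/.X./O.X]-1 (2,1)[XOO/.X./.OX]-1
p4 X@[XOO/OX./..X] terminal -1; root [.O./.X./..X] d6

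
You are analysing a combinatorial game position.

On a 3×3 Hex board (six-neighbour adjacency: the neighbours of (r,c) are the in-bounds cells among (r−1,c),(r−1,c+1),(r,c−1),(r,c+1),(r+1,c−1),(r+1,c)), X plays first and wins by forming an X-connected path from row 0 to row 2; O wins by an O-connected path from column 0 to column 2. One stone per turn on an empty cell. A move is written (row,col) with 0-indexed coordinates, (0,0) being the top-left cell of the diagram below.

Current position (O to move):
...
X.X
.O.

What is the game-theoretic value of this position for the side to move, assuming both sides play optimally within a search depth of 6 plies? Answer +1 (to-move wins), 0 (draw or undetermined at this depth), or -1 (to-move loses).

p1 O@[.../X.X/.O.]: (0,0)[O../X.X/.O.]-1* (0,1)[.O./X.X/.O.]-1 (0,2)[..O/X.X/.O.]-1 (1,1)[.../XOX/.O.]-1 (2,0)[.../X.X/OO.]-1 (2,2)[.../X.X/.OO]-1
p2 X@[O../X.X/.O.]: (0,1)[OX./X.X/.O.]+1* (0,2)[O.X/X.X/.O.]+1 (1,1)[O../XXX/.O.]+1 (2,0)[O../X.X/XO.]+1 (2,2)[O../X.X/.OX]+1
p3 O@[OX./X.X/.O.]: (0,2)[OXO/X.X/.O.]-1* (1,1)[OX./XOX/.O.]-1 (2,0)[OX./X.X/OO.]-1 (2,2)[OX./X.X/.OO]-1
p4 X@[OXO/X.X/.O.]: (1,1)[OXO/XXX/.O.]+1* (2,0)[OXO/X.X/XO.]+1 (2,2)[OXO/X.X/.OX]+1
p5 O@[OXO/XXX/.O.]: (2,0)[OXO/XXX/OO.]-1* (2,2)[OXO/XXX/.OO]-1
p6 X@[OXO/XXX/OO.]: (2,2)[OXO/XXX/OOX]+1*
p7 O@[OXO/XXX/OOX] terminal -1; root [.../X.X/.O.] d6

value(.../X.X/.O., O) = -1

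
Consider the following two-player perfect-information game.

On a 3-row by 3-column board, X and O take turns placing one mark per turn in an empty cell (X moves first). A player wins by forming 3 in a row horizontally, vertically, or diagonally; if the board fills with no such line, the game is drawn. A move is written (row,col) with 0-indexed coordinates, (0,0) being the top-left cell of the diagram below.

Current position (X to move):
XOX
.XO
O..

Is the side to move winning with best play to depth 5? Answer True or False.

X winning at [XOX/.XO/O..]: True

ply 1, X at XOX/.XO/O.. | (1,0)=+0→XOX/XXO/O..; (2,1)=+0→XOX/.XO/OX.; (2,2)=+1→XOX/.XO/O.X*
ply 2: XOX/.XO/O.X is terminal -1 (O); from XOX/.XO/O.. depth 5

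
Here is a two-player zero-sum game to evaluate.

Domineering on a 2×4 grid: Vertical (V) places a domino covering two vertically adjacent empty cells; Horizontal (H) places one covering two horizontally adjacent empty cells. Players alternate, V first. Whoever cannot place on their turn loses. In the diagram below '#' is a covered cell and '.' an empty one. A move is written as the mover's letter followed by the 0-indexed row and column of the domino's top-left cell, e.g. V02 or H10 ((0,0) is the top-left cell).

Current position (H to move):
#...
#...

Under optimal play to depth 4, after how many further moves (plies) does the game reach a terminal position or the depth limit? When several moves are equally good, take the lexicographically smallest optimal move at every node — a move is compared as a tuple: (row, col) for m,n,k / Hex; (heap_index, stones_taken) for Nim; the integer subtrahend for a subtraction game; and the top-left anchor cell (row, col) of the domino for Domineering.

p1 H@[#.../#...]: H01[###./#...]+1* H02[#.##/#...]+1 H11[#.../###.]+1 H12[#.../#.##]+1
p2 V@[###./#...]: V03[####/#..#]-1*
p3 H@[####/#..#]: H11[####/####]+1*
p4 V@[####/####] terminal -1; root [#.../#...] d4

PV length from [#.../#...]: 3 plies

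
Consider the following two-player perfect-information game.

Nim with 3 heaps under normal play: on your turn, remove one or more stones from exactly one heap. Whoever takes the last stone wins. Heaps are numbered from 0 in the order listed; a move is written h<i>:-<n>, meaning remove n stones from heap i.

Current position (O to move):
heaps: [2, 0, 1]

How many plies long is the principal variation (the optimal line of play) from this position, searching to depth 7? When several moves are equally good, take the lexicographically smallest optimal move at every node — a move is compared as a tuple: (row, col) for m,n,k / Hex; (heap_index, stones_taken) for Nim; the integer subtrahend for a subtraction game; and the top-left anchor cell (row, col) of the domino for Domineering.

PV length from [(2,0,1)]: 3 plies

[(2,0,1)] O move#1: h0:-1:+1/(1,0,1)*, h0:-2:-1/(0,0,1), h2:-1:-1/(2,0,0)
[(1,0,1)] X move#2: h0:-1:-1/(0,0,1)*, h2:-1:-1/(1,0,0)
[(0,0,1)] O move#3: h2:-1:+1/(0,0,0)*
[(0,0,0)] end (terminal -1, X#4); searched (2,0,1) to 7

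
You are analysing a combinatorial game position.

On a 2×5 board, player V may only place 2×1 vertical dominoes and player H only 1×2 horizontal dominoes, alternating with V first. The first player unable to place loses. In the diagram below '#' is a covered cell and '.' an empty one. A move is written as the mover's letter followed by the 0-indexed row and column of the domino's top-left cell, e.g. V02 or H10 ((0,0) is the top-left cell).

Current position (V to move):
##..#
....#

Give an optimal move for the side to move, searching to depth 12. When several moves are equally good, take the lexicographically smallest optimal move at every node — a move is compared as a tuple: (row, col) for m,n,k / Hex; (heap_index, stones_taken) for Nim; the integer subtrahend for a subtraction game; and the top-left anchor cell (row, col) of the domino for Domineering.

V's best at [##..#/....#]: V02

ply 1, V at ##..#/....# | V02=+1→###.#/..#.#*; V03=-1→##.##/...##
ply 2, H at ###.#/..#.# | H10=-1→###.#/###.#*
ply 3, V at ###.#/###.# | V03=+1→#####/#####*
ply 4: #####/##### is terminal -1 (H); from ##..#/....# depth 12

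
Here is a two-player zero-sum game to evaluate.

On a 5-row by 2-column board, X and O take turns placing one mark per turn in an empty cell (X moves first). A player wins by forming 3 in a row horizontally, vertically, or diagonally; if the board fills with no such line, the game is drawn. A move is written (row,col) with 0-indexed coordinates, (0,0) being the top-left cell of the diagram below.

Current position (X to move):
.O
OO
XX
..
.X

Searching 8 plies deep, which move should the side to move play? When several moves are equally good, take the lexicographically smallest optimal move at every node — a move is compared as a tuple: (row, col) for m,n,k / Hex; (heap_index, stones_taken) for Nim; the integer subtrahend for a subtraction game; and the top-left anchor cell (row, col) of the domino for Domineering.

[.O/OO/XX/../.X] X move#1: (0,0):+0/XO/OO/XX/../.X, (3,0):+1/.O/OO/XX/X./.X*, (3,1):+1/.O/OO/XX/.X/.X, (4,0):+1/.O/OO/XX/../XX
[.O/OO/XX/X./.X] O move#2: (0,0):-1/OO/OO/XX/X./.X*, (3,1):-1/.O/OO/XX/XO/.X, (4,0):-1/.O/OO/XX/X./OX
[OO/OO/XX/X./.X] X move#3: (3,1):+1/OO/OO/XX/XX/.X*, (4,0):+1/OO/OO/XX/X./XX
[OO/OO/XX/XX/.X] end (terminal -1, O#4); searched .O/OO/XX/../.X to 8

X's best at [.O/OO/XX/../.X]: (3,0)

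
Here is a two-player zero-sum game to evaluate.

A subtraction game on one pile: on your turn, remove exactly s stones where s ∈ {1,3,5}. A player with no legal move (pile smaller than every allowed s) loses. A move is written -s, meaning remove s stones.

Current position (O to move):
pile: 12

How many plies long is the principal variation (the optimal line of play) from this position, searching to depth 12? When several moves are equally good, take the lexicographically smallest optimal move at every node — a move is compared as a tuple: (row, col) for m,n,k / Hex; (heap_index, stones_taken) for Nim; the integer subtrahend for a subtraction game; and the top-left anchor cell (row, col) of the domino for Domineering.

[12] O move#1: -1:-1/11*, -3:-1/9, -5:-1/7
[11] X move#2: -1:+1/10*, -3:+1/8, -5:+1/6
[10] O move#3: -1:-1/9*, -3:-1/7, -5:-1/5
[9] X move#4: -1:+1/8*, -3:+1/6, -5:+1/4
[8] O move#5: -1:-1/7*, -3:-1/5, -5:-1/3
[7] X move#6: -1:+1/6*, -3:+1/4, -5:+1/2
[6] O move#7: -1:-1/5*, -3:-1/3, -5:-1/1
[5] X move#8: -1:+1/4*, -3:+1/2, -5:+1/0
[4] O move#9: -1:-1/3*, -3:-1/1
[3] X move#10: -1:+1/2*, -3:+1/0
[2] O move#11: -1:-1/1*
[1] X move#12: -1:+1/0*
[0] end (terminal -1, O#13); searched 12 to 12

PV length from [12]: 12 plies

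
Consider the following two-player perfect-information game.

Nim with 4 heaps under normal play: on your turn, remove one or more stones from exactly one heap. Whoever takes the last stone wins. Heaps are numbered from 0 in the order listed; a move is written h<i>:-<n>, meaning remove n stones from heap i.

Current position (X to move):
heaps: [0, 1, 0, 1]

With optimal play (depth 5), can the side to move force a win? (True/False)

X winning at [(0,1,0,1)]: False

ply 1, X at (0,1,0,1) | h1:-1=-1→(0,0,0,1)*; h3:-1=-1→(0,1,0,0)
ply 2, O at (0,0,0,1) | h3:-1=+1→(0,0,0,0)*
ply 3: (0,0,0,0) is terminal -1 (X); from (0,1,0,1) depth 5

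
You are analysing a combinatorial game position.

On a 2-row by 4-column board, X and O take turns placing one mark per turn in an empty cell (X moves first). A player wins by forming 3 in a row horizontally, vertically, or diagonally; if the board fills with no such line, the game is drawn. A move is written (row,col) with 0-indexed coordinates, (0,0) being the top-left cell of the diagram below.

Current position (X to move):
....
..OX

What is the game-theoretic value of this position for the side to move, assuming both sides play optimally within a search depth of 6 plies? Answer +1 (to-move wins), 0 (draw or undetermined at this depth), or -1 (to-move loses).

[..../..OX] X move#1: (0,0):+0/X.../..OX*, (0,1):+0/.X../..OX, (0,2):+0/..X./..OX, (0,3):+0/...X/..OX, (1,0):+0/..../X.OX, (1,1):+0/..../.XOX
[X.../..OX] O move#2: (0,1):+0/XO../..OX*, (0,2):+0/X.O./..OX, (0,3):+0/X..O/..OX, (1,0):+0/X.../O.OX, (1,1):+0/X.../.OOX
[XO../..OX] X move#3: (0,2):+0/XOX./..OX*, (0,3):+0/XO.X/..OX, (1,0):+0/XO../X.OX, (1,1):+0/XO../.XOX
[XOX./..OX] O move#4: (0,3):+0/XOXO/..OX*, (1,0):+0/XOX./O.OX, (1,1):+0/XOX./.OOX
[XOXO/..OX] X move#5: (1,0):+0/XOXO/X.OX*, (1,1):+0/XOXO/.XOX
[XOXO/X.OX] O move#6: (1,1):+0/XOXO/XOOX*
[XOXO/XOOX] end (terminal +0, X#7); searched ..../..OX to 6

value(..../..OX, X) = 0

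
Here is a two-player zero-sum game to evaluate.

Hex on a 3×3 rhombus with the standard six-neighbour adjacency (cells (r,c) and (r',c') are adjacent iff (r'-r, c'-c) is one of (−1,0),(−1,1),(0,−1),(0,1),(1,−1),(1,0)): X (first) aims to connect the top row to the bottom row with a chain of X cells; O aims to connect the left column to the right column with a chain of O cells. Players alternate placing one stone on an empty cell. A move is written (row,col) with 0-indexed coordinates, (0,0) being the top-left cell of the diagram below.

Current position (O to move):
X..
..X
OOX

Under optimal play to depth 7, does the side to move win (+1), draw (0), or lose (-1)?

ply 1, O at X../..X/OOX | (0,1)=-1→XO./..X/OOX*; (0,2)=-1→X.O/..X/OOX; (1,0)=-1→X../O.X/OOX; (1,1)=-1→X../.OX/OOX
ply 2, X at XO./..X/OOX | (0,2)=+1→XOX/..X/OOX*; (1,0)=+1→XO./X.X/OOX; (1,1)=+1→XO./.XX/OOX
ply 3: XOX/..X/OOX is terminal -1 (O); from X../..X/OOX depth 7

value(X../..X/OOX, O) = -1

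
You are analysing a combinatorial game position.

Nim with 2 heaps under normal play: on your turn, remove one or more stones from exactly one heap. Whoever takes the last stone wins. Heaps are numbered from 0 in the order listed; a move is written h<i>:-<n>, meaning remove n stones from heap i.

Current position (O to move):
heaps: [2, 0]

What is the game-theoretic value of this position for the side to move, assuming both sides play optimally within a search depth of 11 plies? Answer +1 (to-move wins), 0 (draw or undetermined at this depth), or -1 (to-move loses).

value((2,0), O) = +1

p1 O@[(2,0)]: h0:-1[(1,0)]-1 h0:-2[(0,0)]+1*
p2 X@[(0,0)] terminal -1; root [(2,0)] d11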